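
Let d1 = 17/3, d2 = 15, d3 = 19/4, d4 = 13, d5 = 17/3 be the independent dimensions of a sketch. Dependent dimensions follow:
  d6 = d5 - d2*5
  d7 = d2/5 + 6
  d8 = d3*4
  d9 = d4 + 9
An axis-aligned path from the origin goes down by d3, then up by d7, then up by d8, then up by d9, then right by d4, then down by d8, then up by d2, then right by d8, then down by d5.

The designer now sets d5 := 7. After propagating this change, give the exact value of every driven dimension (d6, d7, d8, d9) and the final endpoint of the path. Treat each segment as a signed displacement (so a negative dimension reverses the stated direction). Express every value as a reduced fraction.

d6 = -68
d7 = 9
d8 = 19
d9 = 22
endpoint = (32, 137/4)

Apply edit: d5 := 7
  d6 = d5 - d2*5 = -68
  d7 = d2/5 + 6 = 9
  d8 = d3*4 = 19
  d9 = d4 + 9 = 22
Walk from origin (0, 0):
  seg 1: down by d3 = 19/4 → (0, -19/4)
  seg 2: up by d7 = 9 → (0, 17/4)
  seg 3: up by d8 = 19 → (0, 93/4)
  seg 4: up by d9 = 22 → (0, 181/4)
  seg 5: right by d4 = 13 → (13, 181/4)
  seg 6: down by d8 = 19 → (13, 105/4)
  seg 7: up by d2 = 15 → (13, 165/4)
  seg 8: right by d8 = 19 → (32, 165/4)
  seg 9: down by d5 = 7 → (32, 137/4)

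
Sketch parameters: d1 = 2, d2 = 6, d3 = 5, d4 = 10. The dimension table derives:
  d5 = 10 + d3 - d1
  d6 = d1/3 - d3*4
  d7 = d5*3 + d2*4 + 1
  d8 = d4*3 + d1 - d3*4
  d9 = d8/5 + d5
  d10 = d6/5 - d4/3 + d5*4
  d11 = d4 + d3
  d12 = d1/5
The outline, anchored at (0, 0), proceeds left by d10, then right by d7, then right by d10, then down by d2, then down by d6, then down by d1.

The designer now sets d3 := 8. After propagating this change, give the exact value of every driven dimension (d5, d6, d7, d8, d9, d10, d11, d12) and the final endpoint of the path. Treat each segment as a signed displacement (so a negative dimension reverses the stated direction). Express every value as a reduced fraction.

d5 = 16
d6 = -94/3
d7 = 73
d8 = 0
d9 = 16
d10 = 272/5
d11 = 18
d12 = 2/5
endpoint = (73, 70/3)

Apply edit: d3 := 8
  d5 = 10 + d3 - d1 = 16
  d6 = d1/3 - d3*4 = -94/3
  d7 = d5*3 + d2*4 + 1 = 73
  d8 = d4*3 + d1 - d3*4 = 0
  d9 = d8/5 + d5 = 16
  d10 = d6/5 - d4/3 + d5*4 = 272/5
  d11 = d4 + d3 = 18
  d12 = d1/5 = 2/5
Walk from origin (0, 0):
  seg 1: left by d10 = 272/5 → (-272/5, 0)
  seg 2: right by d7 = 73 → (93/5, 0)
  seg 3: right by d10 = 272/5 → (73, 0)
  seg 4: down by d2 = 6 → (73, -6)
  seg 5: down by d6 = -94/3 → (73, 76/3)
  seg 6: down by d1 = 2 → (73, 70/3)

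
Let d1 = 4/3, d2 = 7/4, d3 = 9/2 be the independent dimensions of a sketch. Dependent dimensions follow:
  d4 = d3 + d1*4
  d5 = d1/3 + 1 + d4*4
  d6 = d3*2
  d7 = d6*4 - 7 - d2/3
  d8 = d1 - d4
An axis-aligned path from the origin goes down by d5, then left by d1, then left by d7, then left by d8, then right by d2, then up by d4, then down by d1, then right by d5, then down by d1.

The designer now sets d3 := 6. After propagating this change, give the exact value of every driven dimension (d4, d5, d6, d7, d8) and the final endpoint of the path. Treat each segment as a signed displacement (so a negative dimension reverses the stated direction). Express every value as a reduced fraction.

Apply edit: d3 := 6
  d4 = d3 + d1*4 = 34/3
  d5 = d1/3 + 1 + d4*4 = 421/9
  d6 = d3*2 = 12
  d7 = d6*4 - 7 - d2/3 = 485/12
  d8 = d1 - d4 = -10
Walk from origin (0, 0):
  seg 1: down by d5 = 421/9 → (0, -421/9)
  seg 2: left by d1 = 4/3 → (-4/3, -421/9)
  seg 3: left by d7 = 485/12 → (-167/4, -421/9)
  seg 4: left by d8 = -10 → (-127/4, -421/9)
  seg 5: right by d2 = 7/4 → (-30, -421/9)
  seg 6: up by d4 = 34/3 → (-30, -319/9)
  seg 7: down by d1 = 4/3 → (-30, -331/9)
  seg 8: right by d5 = 421/9 → (151/9, -331/9)
  seg 9: down by d1 = 4/3 → (151/9, -343/9)

d4 = 34/3
d5 = 421/9
d6 = 12
d7 = 485/12
d8 = -10
endpoint = (151/9, -343/9)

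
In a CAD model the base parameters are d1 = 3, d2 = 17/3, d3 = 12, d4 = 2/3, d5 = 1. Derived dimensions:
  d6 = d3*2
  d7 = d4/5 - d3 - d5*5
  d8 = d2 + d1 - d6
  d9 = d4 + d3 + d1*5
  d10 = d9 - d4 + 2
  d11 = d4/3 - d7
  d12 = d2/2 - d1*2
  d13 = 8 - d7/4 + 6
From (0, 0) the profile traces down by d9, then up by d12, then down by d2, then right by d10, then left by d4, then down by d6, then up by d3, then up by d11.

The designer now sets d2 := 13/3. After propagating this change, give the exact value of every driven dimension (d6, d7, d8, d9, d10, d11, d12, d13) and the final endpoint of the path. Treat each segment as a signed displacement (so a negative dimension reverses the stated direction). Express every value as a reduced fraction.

d6 = 24
d7 = -253/15
d8 = -50/3
d9 = 83/3
d10 = 29
d11 = 769/45
d12 = -23/6
d13 = 1093/60
endpoint = (85/3, -2767/90)

Apply edit: d2 := 13/3
  d6 = d3*2 = 24
  d7 = d4/5 - d3 - d5*5 = -253/15
  d8 = d2 + d1 - d6 = -50/3
  d9 = d4 + d3 + d1*5 = 83/3
  d10 = d9 - d4 + 2 = 29
  d11 = d4/3 - d7 = 769/45
  d12 = d2/2 - d1*2 = -23/6
  d13 = 8 - d7/4 + 6 = 1093/60
Walk from origin (0, 0):
  seg 1: down by d9 = 83/3 → (0, -83/3)
  seg 2: up by d12 = -23/6 → (0, -63/2)
  seg 3: down by d2 = 13/3 → (0, -215/6)
  seg 4: right by d10 = 29 → (29, -215/6)
  seg 5: left by d4 = 2/3 → (85/3, -215/6)
  seg 6: down by d6 = 24 → (85/3, -359/6)
  seg 7: up by d3 = 12 → (85/3, -287/6)
  seg 8: up by d11 = 769/45 → (85/3, -2767/90)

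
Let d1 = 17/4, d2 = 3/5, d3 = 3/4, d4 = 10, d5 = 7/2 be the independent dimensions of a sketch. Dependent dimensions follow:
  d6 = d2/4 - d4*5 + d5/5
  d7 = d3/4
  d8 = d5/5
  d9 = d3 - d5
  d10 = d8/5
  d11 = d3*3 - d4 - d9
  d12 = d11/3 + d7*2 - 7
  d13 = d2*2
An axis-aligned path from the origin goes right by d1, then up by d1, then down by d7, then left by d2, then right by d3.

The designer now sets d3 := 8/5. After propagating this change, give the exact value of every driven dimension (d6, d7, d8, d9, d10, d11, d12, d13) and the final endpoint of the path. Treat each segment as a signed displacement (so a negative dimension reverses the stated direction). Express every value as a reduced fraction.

d6 = -983/20
d7 = 2/5
d8 = 7/10
d9 = -19/10
d10 = 7/50
d11 = -33/10
d12 = -73/10
d13 = 6/5
endpoint = (21/4, 77/20)

Apply edit: d3 := 8/5
  d6 = d2/4 - d4*5 + d5/5 = -983/20
  d7 = d3/4 = 2/5
  d8 = d5/5 = 7/10
  d9 = d3 - d5 = -19/10
  d10 = d8/5 = 7/50
  d11 = d3*3 - d4 - d9 = -33/10
  d12 = d11/3 + d7*2 - 7 = -73/10
  d13 = d2*2 = 6/5
Walk from origin (0, 0):
  seg 1: right by d1 = 17/4 → (17/4, 0)
  seg 2: up by d1 = 17/4 → (17/4, 17/4)
  seg 3: down by d7 = 2/5 → (17/4, 77/20)
  seg 4: left by d2 = 3/5 → (73/20, 77/20)
  seg 5: right by d3 = 8/5 → (21/4, 77/20)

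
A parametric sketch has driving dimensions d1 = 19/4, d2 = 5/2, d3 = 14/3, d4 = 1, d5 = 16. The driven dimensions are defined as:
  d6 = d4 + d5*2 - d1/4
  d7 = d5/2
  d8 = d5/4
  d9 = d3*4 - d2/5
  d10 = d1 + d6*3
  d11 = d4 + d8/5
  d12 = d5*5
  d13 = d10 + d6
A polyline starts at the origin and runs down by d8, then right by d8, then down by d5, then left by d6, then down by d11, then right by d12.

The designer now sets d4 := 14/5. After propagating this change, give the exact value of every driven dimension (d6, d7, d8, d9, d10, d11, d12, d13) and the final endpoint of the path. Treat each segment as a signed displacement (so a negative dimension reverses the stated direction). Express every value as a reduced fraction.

Apply edit: d4 := 14/5
  d6 = d4 + d5*2 - d1/4 = 2689/80
  d7 = d5/2 = 8
  d8 = d5/4 = 4
  d9 = d3*4 - d2/5 = 109/6
  d10 = d1 + d6*3 = 8447/80
  d11 = d4 + d8/5 = 18/5
  d12 = d5*5 = 80
  d13 = d10 + d6 = 696/5
Walk from origin (0, 0):
  seg 1: down by d8 = 4 → (0, -4)
  seg 2: right by d8 = 4 → (4, -4)
  seg 3: down by d5 = 16 → (4, -20)
  seg 4: left by d6 = 2689/80 → (-2369/80, -20)
  seg 5: down by d11 = 18/5 → (-2369/80, -118/5)
  seg 6: right by d12 = 80 → (4031/80, -118/5)

d6 = 2689/80
d7 = 8
d8 = 4
d9 = 109/6
d10 = 8447/80
d11 = 18/5
d12 = 80
d13 = 696/5
endpoint = (4031/80, -118/5)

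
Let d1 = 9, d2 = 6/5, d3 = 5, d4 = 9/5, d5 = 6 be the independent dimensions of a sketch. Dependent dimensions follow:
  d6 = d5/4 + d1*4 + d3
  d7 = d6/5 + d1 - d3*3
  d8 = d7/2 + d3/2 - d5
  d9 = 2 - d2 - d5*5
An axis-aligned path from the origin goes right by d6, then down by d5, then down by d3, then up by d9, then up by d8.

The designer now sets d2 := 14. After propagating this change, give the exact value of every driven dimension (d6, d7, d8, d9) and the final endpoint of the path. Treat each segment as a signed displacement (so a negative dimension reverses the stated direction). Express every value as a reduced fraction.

Apply edit: d2 := 14
  d6 = d5/4 + d1*4 + d3 = 85/2
  d7 = d6/5 + d1 - d3*3 = 5/2
  d8 = d7/2 + d3/2 - d5 = -9/4
  d9 = 2 - d2 - d5*5 = -42
Walk from origin (0, 0):
  seg 1: right by d6 = 85/2 → (85/2, 0)
  seg 2: down by d5 = 6 → (85/2, -6)
  seg 3: down by d3 = 5 → (85/2, -11)
  seg 4: up by d9 = -42 → (85/2, -53)
  seg 5: up by d8 = -9/4 → (85/2, -221/4)

d6 = 85/2
d7 = 5/2
d8 = -9/4
d9 = -42
endpoint = (85/2, -221/4)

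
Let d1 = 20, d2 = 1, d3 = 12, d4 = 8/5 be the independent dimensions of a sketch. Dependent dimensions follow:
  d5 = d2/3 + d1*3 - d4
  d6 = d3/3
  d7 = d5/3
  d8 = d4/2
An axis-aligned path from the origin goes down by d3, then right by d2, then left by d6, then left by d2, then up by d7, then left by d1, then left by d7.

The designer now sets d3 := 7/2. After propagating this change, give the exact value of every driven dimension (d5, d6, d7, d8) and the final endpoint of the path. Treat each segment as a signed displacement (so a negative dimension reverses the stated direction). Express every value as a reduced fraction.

d5 = 881/15
d6 = 7/6
d7 = 881/45
d8 = 4/5
endpoint = (-3667/90, 1447/90)

Apply edit: d3 := 7/2
  d5 = d2/3 + d1*3 - d4 = 881/15
  d6 = d3/3 = 7/6
  d7 = d5/3 = 881/45
  d8 = d4/2 = 4/5
Walk from origin (0, 0):
  seg 1: down by d3 = 7/2 → (0, -7/2)
  seg 2: right by d2 = 1 → (1, -7/2)
  seg 3: left by d6 = 7/6 → (-1/6, -7/2)
  seg 4: left by d2 = 1 → (-7/6, -7/2)
  seg 5: up by d7 = 881/45 → (-7/6, 1447/90)
  seg 6: left by d1 = 20 → (-127/6, 1447/90)
  seg 7: left by d7 = 881/45 → (-3667/90, 1447/90)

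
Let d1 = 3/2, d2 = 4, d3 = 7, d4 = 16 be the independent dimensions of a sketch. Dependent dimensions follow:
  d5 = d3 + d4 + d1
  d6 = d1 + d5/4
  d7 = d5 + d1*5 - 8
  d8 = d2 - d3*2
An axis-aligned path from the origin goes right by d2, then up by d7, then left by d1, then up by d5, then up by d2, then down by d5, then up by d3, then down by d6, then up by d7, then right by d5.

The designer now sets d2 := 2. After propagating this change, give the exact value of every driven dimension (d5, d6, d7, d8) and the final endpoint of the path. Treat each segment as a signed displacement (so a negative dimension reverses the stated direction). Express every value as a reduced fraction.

d5 = 49/2
d6 = 61/8
d7 = 24
d8 = -12
endpoint = (25, 395/8)

Apply edit: d2 := 2
  d5 = d3 + d4 + d1 = 49/2
  d6 = d1 + d5/4 = 61/8
  d7 = d5 + d1*5 - 8 = 24
  d8 = d2 - d3*2 = -12
Walk from origin (0, 0):
  seg 1: right by d2 = 2 → (2, 0)
  seg 2: up by d7 = 24 → (2, 24)
  seg 3: left by d1 = 3/2 → (1/2, 24)
  seg 4: up by d5 = 49/2 → (1/2, 97/2)
  seg 5: up by d2 = 2 → (1/2, 101/2)
  seg 6: down by d5 = 49/2 → (1/2, 26)
  seg 7: up by d3 = 7 → (1/2, 33)
  seg 8: down by d6 = 61/8 → (1/2, 203/8)
  seg 9: up by d7 = 24 → (1/2, 395/8)
  seg 10: right by d5 = 49/2 → (25, 395/8)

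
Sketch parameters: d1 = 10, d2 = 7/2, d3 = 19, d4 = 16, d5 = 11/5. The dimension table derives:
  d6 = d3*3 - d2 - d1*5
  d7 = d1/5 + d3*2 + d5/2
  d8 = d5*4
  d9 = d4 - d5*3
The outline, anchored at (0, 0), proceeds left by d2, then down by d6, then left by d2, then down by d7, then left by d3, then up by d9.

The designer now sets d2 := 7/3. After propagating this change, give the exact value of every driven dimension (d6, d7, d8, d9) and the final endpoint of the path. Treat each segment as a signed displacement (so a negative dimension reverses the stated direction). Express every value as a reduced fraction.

Apply edit: d2 := 7/3
  d6 = d3*3 - d2 - d1*5 = 14/3
  d7 = d1/5 + d3*2 + d5/2 = 411/10
  d8 = d5*4 = 44/5
  d9 = d4 - d5*3 = 47/5
Walk from origin (0, 0):
  seg 1: left by d2 = 7/3 → (-7/3, 0)
  seg 2: down by d6 = 14/3 → (-7/3, -14/3)
  seg 3: left by d2 = 7/3 → (-14/3, -14/3)
  seg 4: down by d7 = 411/10 → (-14/3, -1373/30)
  seg 5: left by d3 = 19 → (-71/3, -1373/30)
  seg 6: up by d9 = 47/5 → (-71/3, -1091/30)

d6 = 14/3
d7 = 411/10
d8 = 44/5
d9 = 47/5
endpoint = (-71/3, -1091/30)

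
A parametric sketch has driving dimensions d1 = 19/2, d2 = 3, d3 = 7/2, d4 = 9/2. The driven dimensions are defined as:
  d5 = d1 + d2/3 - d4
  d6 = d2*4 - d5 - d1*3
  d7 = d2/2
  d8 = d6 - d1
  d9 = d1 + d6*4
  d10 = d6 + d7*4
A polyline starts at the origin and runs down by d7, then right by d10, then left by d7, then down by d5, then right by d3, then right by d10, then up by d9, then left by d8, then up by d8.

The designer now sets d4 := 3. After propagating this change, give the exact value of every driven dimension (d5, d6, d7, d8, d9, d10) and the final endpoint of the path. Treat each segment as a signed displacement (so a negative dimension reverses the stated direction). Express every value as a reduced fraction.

Apply edit: d4 := 3
  d5 = d1 + d2/3 - d4 = 15/2
  d6 = d2*4 - d5 - d1*3 = -24
  d7 = d2/2 = 3/2
  d8 = d6 - d1 = -67/2
  d9 = d1 + d6*4 = -173/2
  d10 = d6 + d7*4 = -18
Walk from origin (0, 0):
  seg 1: down by d7 = 3/2 → (0, -3/2)
  seg 2: right by d10 = -18 → (-18, -3/2)
  seg 3: left by d7 = 3/2 → (-39/2, -3/2)
  seg 4: down by d5 = 15/2 → (-39/2, -9)
  seg 5: right by d3 = 7/2 → (-16, -9)
  seg 6: right by d10 = -18 → (-34, -9)
  seg 7: up by d9 = -173/2 → (-34, -191/2)
  seg 8: left by d8 = -67/2 → (-1/2, -191/2)
  seg 9: up by d8 = -67/2 → (-1/2, -129)

d5 = 15/2
d6 = -24
d7 = 3/2
d8 = -67/2
d9 = -173/2
d10 = -18
endpoint = (-1/2, -129)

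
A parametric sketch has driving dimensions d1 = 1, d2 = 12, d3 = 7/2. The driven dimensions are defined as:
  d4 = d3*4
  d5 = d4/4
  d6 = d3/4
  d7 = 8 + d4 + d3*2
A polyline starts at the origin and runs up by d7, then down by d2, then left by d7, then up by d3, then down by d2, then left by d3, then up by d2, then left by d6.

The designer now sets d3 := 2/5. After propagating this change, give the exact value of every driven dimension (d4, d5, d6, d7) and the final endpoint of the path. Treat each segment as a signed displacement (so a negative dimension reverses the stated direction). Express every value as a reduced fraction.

d4 = 8/5
d5 = 2/5
d6 = 1/10
d7 = 52/5
endpoint = (-109/10, -6/5)

Apply edit: d3 := 2/5
  d4 = d3*4 = 8/5
  d5 = d4/4 = 2/5
  d6 = d3/4 = 1/10
  d7 = 8 + d4 + d3*2 = 52/5
Walk from origin (0, 0):
  seg 1: up by d7 = 52/5 → (0, 52/5)
  seg 2: down by d2 = 12 → (0, -8/5)
  seg 3: left by d7 = 52/5 → (-52/5, -8/5)
  seg 4: up by d3 = 2/5 → (-52/5, -6/5)
  seg 5: down by d2 = 12 → (-52/5, -66/5)
  seg 6: left by d3 = 2/5 → (-54/5, -66/5)
  seg 7: up by d2 = 12 → (-54/5, -6/5)
  seg 8: left by d6 = 1/10 → (-109/10, -6/5)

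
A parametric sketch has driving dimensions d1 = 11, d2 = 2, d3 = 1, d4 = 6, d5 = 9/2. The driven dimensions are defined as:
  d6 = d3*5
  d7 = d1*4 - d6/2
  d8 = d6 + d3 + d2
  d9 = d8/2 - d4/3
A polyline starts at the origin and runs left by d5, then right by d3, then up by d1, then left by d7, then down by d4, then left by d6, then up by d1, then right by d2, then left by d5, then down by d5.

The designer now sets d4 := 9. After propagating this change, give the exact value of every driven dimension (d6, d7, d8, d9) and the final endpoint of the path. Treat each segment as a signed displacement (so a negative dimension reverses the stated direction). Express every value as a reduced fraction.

d6 = 5
d7 = 83/2
d8 = 8
d9 = 1
endpoint = (-105/2, 17/2)

Apply edit: d4 := 9
  d6 = d3*5 = 5
  d7 = d1*4 - d6/2 = 83/2
  d8 = d6 + d3 + d2 = 8
  d9 = d8/2 - d4/3 = 1
Walk from origin (0, 0):
  seg 1: left by d5 = 9/2 → (-9/2, 0)
  seg 2: right by d3 = 1 → (-7/2, 0)
  seg 3: up by d1 = 11 → (-7/2, 11)
  seg 4: left by d7 = 83/2 → (-45, 11)
  seg 5: down by d4 = 9 → (-45, 2)
  seg 6: left by d6 = 5 → (-50, 2)
  seg 7: up by d1 = 11 → (-50, 13)
  seg 8: right by d2 = 2 → (-48, 13)
  seg 9: left by d5 = 9/2 → (-105/2, 13)
  seg 10: down by d5 = 9/2 → (-105/2, 17/2)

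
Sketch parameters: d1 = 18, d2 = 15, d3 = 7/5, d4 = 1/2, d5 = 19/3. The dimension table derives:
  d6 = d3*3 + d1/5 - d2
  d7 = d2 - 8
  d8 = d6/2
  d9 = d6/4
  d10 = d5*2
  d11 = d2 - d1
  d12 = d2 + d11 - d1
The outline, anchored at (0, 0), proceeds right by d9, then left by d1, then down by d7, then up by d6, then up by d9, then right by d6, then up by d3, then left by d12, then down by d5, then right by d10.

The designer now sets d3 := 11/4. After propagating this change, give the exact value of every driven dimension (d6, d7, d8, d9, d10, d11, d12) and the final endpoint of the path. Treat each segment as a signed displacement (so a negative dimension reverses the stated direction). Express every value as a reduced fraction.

Apply edit: d3 := 11/4
  d6 = d3*3 + d1/5 - d2 = -63/20
  d7 = d2 - 8 = 7
  d8 = d6/2 = -63/40
  d9 = d6/4 = -63/80
  d10 = d5*2 = 38/3
  d11 = d2 - d1 = -3
  d12 = d2 + d11 - d1 = -6
Walk from origin (0, 0):
  seg 1: right by d9 = -63/80 → (-63/80, 0)
  seg 2: left by d1 = 18 → (-1503/80, 0)
  seg 3: down by d7 = 7 → (-1503/80, -7)
  seg 4: up by d6 = -63/20 → (-1503/80, -203/20)
  seg 5: up by d9 = -63/80 → (-1503/80, -175/16)
  seg 6: right by d6 = -63/20 → (-351/16, -175/16)
  seg 7: up by d3 = 11/4 → (-351/16, -131/16)
  seg 8: left by d12 = -6 → (-255/16, -131/16)
  seg 9: down by d5 = 19/3 → (-255/16, -697/48)
  seg 10: right by d10 = 38/3 → (-157/48, -697/48)

d6 = -63/20
d7 = 7
d8 = -63/40
d9 = -63/80
d10 = 38/3
d11 = -3
d12 = -6
endpoint = (-157/48, -697/48)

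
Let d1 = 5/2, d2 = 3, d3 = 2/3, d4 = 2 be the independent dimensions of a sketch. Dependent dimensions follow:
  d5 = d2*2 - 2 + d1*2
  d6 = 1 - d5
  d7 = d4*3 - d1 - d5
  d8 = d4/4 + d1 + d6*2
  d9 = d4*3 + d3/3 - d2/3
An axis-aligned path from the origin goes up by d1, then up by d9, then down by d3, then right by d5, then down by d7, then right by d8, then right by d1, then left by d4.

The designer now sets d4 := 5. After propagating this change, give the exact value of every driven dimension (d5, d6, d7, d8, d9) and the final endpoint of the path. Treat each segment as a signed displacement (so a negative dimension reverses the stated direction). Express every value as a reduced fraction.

Apply edit: d4 := 5
  d5 = d2*2 - 2 + d1*2 = 9
  d6 = 1 - d5 = -8
  d7 = d4*3 - d1 - d5 = 7/2
  d8 = d4/4 + d1 + d6*2 = -49/4
  d9 = d4*3 + d3/3 - d2/3 = 128/9
Walk from origin (0, 0):
  seg 1: up by d1 = 5/2 → (0, 5/2)
  seg 2: up by d9 = 128/9 → (0, 301/18)
  seg 3: down by d3 = 2/3 → (0, 289/18)
  seg 4: right by d5 = 9 → (9, 289/18)
  seg 5: down by d7 = 7/2 → (9, 113/9)
  seg 6: right by d8 = -49/4 → (-13/4, 113/9)
  seg 7: right by d1 = 5/2 → (-3/4, 113/9)
  seg 8: left by d4 = 5 → (-23/4, 113/9)

d5 = 9
d6 = -8
d7 = 7/2
d8 = -49/4
d9 = 128/9
endpoint = (-23/4, 113/9)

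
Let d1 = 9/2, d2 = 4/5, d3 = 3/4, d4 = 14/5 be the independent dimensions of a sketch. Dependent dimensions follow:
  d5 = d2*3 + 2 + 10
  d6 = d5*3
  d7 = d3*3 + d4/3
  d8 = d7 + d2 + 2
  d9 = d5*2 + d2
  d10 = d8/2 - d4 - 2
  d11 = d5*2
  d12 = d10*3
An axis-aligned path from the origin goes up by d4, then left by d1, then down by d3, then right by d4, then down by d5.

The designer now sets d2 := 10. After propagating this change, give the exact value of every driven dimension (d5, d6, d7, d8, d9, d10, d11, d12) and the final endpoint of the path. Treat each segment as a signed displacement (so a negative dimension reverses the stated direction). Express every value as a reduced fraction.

Apply edit: d2 := 10
  d5 = d2*3 + 2 + 10 = 42
  d6 = d5*3 = 126
  d7 = d3*3 + d4/3 = 191/60
  d8 = d7 + d2 + 2 = 911/60
  d9 = d5*2 + d2 = 94
  d10 = d8/2 - d4 - 2 = 67/24
  d11 = d5*2 = 84
  d12 = d10*3 = 67/8
Walk from origin (0, 0):
  seg 1: up by d4 = 14/5 → (0, 14/5)
  seg 2: left by d1 = 9/2 → (-9/2, 14/5)
  seg 3: down by d3 = 3/4 → (-9/2, 41/20)
  seg 4: right by d4 = 14/5 → (-17/10, 41/20)
  seg 5: down by d5 = 42 → (-17/10, -799/20)

d5 = 42
d6 = 126
d7 = 191/60
d8 = 911/60
d9 = 94
d10 = 67/24
d11 = 84
d12 = 67/8
endpoint = (-17/10, -799/20)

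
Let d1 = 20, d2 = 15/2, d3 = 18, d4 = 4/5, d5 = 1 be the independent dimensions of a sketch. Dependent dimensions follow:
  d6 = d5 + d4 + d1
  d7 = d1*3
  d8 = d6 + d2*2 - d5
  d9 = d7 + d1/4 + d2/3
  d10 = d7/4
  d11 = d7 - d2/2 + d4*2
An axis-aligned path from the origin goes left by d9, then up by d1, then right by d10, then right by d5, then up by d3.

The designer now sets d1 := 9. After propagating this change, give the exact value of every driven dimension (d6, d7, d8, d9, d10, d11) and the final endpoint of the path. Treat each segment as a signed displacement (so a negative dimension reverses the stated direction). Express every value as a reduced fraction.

d6 = 54/5
d7 = 27
d8 = 124/5
d9 = 127/4
d10 = 27/4
d11 = 497/20
endpoint = (-24, 27)

Apply edit: d1 := 9
  d6 = d5 + d4 + d1 = 54/5
  d7 = d1*3 = 27
  d8 = d6 + d2*2 - d5 = 124/5
  d9 = d7 + d1/4 + d2/3 = 127/4
  d10 = d7/4 = 27/4
  d11 = d7 - d2/2 + d4*2 = 497/20
Walk from origin (0, 0):
  seg 1: left by d9 = 127/4 → (-127/4, 0)
  seg 2: up by d1 = 9 → (-127/4, 9)
  seg 3: right by d10 = 27/4 → (-25, 9)
  seg 4: right by d5 = 1 → (-24, 9)
  seg 5: up by d3 = 18 → (-24, 27)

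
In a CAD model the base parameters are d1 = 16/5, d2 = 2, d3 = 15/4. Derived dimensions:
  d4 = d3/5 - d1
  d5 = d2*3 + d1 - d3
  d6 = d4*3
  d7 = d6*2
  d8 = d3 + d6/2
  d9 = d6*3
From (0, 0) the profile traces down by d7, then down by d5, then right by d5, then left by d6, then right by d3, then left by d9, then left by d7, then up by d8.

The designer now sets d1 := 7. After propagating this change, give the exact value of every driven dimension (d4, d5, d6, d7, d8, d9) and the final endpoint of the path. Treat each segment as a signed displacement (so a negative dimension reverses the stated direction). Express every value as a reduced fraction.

Apply edit: d1 := 7
  d4 = d3/5 - d1 = -25/4
  d5 = d2*3 + d1 - d3 = 37/4
  d6 = d4*3 = -75/4
  d7 = d6*2 = -75/2
  d8 = d3 + d6/2 = -45/8
  d9 = d6*3 = -225/4
Walk from origin (0, 0):
  seg 1: down by d7 = -75/2 → (0, 75/2)
  seg 2: down by d5 = 37/4 → (0, 113/4)
  seg 3: right by d5 = 37/4 → (37/4, 113/4)
  seg 4: left by d6 = -75/4 → (28, 113/4)
  seg 5: right by d3 = 15/4 → (127/4, 113/4)
  seg 6: left by d9 = -225/4 → (88, 113/4)
  seg 7: left by d7 = -75/2 → (251/2, 113/4)
  seg 8: up by d8 = -45/8 → (251/2, 181/8)

d4 = -25/4
d5 = 37/4
d6 = -75/4
d7 = -75/2
d8 = -45/8
d9 = -225/4
endpoint = (251/2, 181/8)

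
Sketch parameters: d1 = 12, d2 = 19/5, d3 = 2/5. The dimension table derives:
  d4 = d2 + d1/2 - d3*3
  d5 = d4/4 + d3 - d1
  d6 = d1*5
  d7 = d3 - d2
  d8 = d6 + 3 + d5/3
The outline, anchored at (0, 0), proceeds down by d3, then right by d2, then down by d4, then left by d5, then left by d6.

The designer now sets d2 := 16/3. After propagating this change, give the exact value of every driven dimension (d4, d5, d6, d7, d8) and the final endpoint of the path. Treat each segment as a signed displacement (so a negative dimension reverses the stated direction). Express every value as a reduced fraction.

Apply edit: d2 := 16/3
  d4 = d2 + d1/2 - d3*3 = 152/15
  d5 = d4/4 + d3 - d1 = -136/15
  d6 = d1*5 = 60
  d7 = d3 - d2 = -74/15
  d8 = d6 + 3 + d5/3 = 2699/45
Walk from origin (0, 0):
  seg 1: down by d3 = 2/5 → (0, -2/5)
  seg 2: right by d2 = 16/3 → (16/3, -2/5)
  seg 3: down by d4 = 152/15 → (16/3, -158/15)
  seg 4: left by d5 = -136/15 → (72/5, -158/15)
  seg 5: left by d6 = 60 → (-228/5, -158/15)

d4 = 152/15
d5 = -136/15
d6 = 60
d7 = -74/15
d8 = 2699/45
endpoint = (-228/5, -158/15)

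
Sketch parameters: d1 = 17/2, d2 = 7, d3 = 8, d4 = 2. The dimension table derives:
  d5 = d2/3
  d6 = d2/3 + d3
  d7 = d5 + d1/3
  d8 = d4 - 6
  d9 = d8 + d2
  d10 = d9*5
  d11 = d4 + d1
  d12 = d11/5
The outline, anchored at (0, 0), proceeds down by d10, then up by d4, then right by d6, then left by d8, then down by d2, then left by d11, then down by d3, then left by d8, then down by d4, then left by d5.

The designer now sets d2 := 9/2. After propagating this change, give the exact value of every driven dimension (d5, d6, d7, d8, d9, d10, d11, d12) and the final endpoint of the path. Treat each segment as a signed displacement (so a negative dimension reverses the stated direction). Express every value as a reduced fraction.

Apply edit: d2 := 9/2
  d5 = d2/3 = 3/2
  d6 = d2/3 + d3 = 19/2
  d7 = d5 + d1/3 = 13/3
  d8 = d4 - 6 = -4
  d9 = d8 + d2 = 1/2
  d10 = d9*5 = 5/2
  d11 = d4 + d1 = 21/2
  d12 = d11/5 = 21/10
Walk from origin (0, 0):
  seg 1: down by d10 = 5/2 → (0, -5/2)
  seg 2: up by d4 = 2 → (0, -1/2)
  seg 3: right by d6 = 19/2 → (19/2, -1/2)
  seg 4: left by d8 = -4 → (27/2, -1/2)
  seg 5: down by d2 = 9/2 → (27/2, -5)
  seg 6: left by d11 = 21/2 → (3, -5)
  seg 7: down by d3 = 8 → (3, -13)
  seg 8: left by d8 = -4 → (7, -13)
  seg 9: down by d4 = 2 → (7, -15)
  seg 10: left by d5 = 3/2 → (11/2, -15)

d5 = 3/2
d6 = 19/2
d7 = 13/3
d8 = -4
d9 = 1/2
d10 = 5/2
d11 = 21/2
d12 = 21/10
endpoint = (11/2, -15)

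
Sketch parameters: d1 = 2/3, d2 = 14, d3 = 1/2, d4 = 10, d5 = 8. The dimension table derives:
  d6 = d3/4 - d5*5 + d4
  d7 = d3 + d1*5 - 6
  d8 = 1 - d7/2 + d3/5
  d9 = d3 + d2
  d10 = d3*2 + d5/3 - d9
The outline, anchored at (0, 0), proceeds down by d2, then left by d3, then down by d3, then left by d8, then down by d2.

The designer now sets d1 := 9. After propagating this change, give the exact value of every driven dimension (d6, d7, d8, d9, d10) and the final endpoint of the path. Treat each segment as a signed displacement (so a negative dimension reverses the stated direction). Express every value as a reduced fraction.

d6 = -239/8
d7 = 79/2
d8 = -373/20
d9 = 29/2
d10 = -65/6
endpoint = (363/20, -57/2)

Apply edit: d1 := 9
  d6 = d3/4 - d5*5 + d4 = -239/8
  d7 = d3 + d1*5 - 6 = 79/2
  d8 = 1 - d7/2 + d3/5 = -373/20
  d9 = d3 + d2 = 29/2
  d10 = d3*2 + d5/3 - d9 = -65/6
Walk from origin (0, 0):
  seg 1: down by d2 = 14 → (0, -14)
  seg 2: left by d3 = 1/2 → (-1/2, -14)
  seg 3: down by d3 = 1/2 → (-1/2, -29/2)
  seg 4: left by d8 = -373/20 → (363/20, -29/2)
  seg 5: down by d2 = 14 → (363/20, -57/2)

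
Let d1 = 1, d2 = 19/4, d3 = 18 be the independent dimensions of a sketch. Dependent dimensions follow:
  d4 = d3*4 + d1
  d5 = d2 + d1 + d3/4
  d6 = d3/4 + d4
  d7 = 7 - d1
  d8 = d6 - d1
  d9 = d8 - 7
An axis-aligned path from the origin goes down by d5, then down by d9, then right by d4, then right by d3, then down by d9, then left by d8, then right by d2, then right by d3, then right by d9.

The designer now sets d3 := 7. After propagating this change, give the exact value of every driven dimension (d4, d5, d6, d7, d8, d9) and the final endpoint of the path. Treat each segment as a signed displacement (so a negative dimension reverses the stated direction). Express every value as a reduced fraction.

Apply edit: d3 := 7
  d4 = d3*4 + d1 = 29
  d5 = d2 + d1 + d3/4 = 15/2
  d6 = d3/4 + d4 = 123/4
  d7 = 7 - d1 = 6
  d8 = d6 - d1 = 119/4
  d9 = d8 - 7 = 91/4
Walk from origin (0, 0):
  seg 1: down by d5 = 15/2 → (0, -15/2)
  seg 2: down by d9 = 91/4 → (0, -121/4)
  seg 3: right by d4 = 29 → (29, -121/4)
  seg 4: right by d3 = 7 → (36, -121/4)
  seg 5: down by d9 = 91/4 → (36, -53)
  seg 6: left by d8 = 119/4 → (25/4, -53)
  seg 7: right by d2 = 19/4 → (11, -53)
  seg 8: right by d3 = 7 → (18, -53)
  seg 9: right by d9 = 91/4 → (163/4, -53)

d4 = 29
d5 = 15/2
d6 = 123/4
d7 = 6
d8 = 119/4
d9 = 91/4
endpoint = (163/4, -53)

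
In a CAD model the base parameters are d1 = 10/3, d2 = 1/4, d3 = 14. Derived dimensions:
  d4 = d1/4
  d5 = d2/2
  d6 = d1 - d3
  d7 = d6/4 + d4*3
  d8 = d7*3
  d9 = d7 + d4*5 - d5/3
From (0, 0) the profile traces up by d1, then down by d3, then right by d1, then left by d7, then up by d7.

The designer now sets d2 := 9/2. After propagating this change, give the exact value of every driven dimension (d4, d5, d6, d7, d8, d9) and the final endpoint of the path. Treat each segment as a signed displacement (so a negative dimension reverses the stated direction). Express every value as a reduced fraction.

d4 = 5/6
d5 = 9/4
d6 = -32/3
d7 = -1/6
d8 = -1/2
d9 = 13/4
endpoint = (7/2, -65/6)

Apply edit: d2 := 9/2
  d4 = d1/4 = 5/6
  d5 = d2/2 = 9/4
  d6 = d1 - d3 = -32/3
  d7 = d6/4 + d4*3 = -1/6
  d8 = d7*3 = -1/2
  d9 = d7 + d4*5 - d5/3 = 13/4
Walk from origin (0, 0):
  seg 1: up by d1 = 10/3 → (0, 10/3)
  seg 2: down by d3 = 14 → (0, -32/3)
  seg 3: right by d1 = 10/3 → (10/3, -32/3)
  seg 4: left by d7 = -1/6 → (7/2, -32/3)
  seg 5: up by d7 = -1/6 → (7/2, -65/6)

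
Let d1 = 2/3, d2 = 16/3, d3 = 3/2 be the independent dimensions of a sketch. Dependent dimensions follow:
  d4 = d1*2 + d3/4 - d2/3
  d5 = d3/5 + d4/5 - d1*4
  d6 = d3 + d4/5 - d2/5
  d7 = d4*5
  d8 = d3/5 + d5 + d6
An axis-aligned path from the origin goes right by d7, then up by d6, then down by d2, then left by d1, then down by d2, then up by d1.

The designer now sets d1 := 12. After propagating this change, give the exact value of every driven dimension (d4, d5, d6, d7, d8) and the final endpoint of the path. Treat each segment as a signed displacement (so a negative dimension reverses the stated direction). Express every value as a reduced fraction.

d4 = 1627/72
d5 = -3109/72
d6 = 1783/360
d7 = 8135/72
d8 = -6827/180
endpoint = (7271/72, 2263/360)

Apply edit: d1 := 12
  d4 = d1*2 + d3/4 - d2/3 = 1627/72
  d5 = d3/5 + d4/5 - d1*4 = -3109/72
  d6 = d3 + d4/5 - d2/5 = 1783/360
  d7 = d4*5 = 8135/72
  d8 = d3/5 + d5 + d6 = -6827/180
Walk from origin (0, 0):
  seg 1: right by d7 = 8135/72 → (8135/72, 0)
  seg 2: up by d6 = 1783/360 → (8135/72, 1783/360)
  seg 3: down by d2 = 16/3 → (8135/72, -137/360)
  seg 4: left by d1 = 12 → (7271/72, -137/360)
  seg 5: down by d2 = 16/3 → (7271/72, -2057/360)
  seg 6: up by d1 = 12 → (7271/72, 2263/360)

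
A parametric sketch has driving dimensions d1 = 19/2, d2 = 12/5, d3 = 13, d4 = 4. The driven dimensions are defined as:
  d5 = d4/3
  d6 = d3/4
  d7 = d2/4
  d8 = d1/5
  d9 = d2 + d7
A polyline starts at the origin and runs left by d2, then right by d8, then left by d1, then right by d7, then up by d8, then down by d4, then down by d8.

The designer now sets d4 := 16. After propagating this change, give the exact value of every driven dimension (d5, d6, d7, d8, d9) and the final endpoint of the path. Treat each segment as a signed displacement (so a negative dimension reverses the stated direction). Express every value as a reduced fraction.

d5 = 16/3
d6 = 13/4
d7 = 3/5
d8 = 19/10
d9 = 3
endpoint = (-47/5, -16)

Apply edit: d4 := 16
  d5 = d4/3 = 16/3
  d6 = d3/4 = 13/4
  d7 = d2/4 = 3/5
  d8 = d1/5 = 19/10
  d9 = d2 + d7 = 3
Walk from origin (0, 0):
  seg 1: left by d2 = 12/5 → (-12/5, 0)
  seg 2: right by d8 = 19/10 → (-1/2, 0)
  seg 3: left by d1 = 19/2 → (-10, 0)
  seg 4: right by d7 = 3/5 → (-47/5, 0)
  seg 5: up by d8 = 19/10 → (-47/5, 19/10)
  seg 6: down by d4 = 16 → (-47/5, -141/10)
  seg 7: down by d8 = 19/10 → (-47/5, -16)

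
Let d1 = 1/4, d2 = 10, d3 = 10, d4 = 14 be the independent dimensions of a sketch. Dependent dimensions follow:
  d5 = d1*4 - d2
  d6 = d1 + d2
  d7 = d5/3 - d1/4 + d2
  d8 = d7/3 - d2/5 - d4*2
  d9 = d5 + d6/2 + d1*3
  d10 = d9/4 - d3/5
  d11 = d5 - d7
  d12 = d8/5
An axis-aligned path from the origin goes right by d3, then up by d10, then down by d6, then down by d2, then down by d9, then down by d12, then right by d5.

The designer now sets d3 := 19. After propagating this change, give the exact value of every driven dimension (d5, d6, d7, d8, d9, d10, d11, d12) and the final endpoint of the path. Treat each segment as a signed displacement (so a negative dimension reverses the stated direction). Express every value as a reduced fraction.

d5 = -9
d6 = 41/4
d7 = 111/16
d8 = -443/16
d9 = -25/8
d10 = -733/160
d11 = -255/16
d12 = -443/80
endpoint = (10, -2587/160)

Apply edit: d3 := 19
  d5 = d1*4 - d2 = -9
  d6 = d1 + d2 = 41/4
  d7 = d5/3 - d1/4 + d2 = 111/16
  d8 = d7/3 - d2/5 - d4*2 = -443/16
  d9 = d5 + d6/2 + d1*3 = -25/8
  d10 = d9/4 - d3/5 = -733/160
  d11 = d5 - d7 = -255/16
  d12 = d8/5 = -443/80
Walk from origin (0, 0):
  seg 1: right by d3 = 19 → (19, 0)
  seg 2: up by d10 = -733/160 → (19, -733/160)
  seg 3: down by d6 = 41/4 → (19, -2373/160)
  seg 4: down by d2 = 10 → (19, -3973/160)
  seg 5: down by d9 = -25/8 → (19, -3473/160)
  seg 6: down by d12 = -443/80 → (19, -2587/160)
  seg 7: right by d5 = -9 → (10, -2587/160)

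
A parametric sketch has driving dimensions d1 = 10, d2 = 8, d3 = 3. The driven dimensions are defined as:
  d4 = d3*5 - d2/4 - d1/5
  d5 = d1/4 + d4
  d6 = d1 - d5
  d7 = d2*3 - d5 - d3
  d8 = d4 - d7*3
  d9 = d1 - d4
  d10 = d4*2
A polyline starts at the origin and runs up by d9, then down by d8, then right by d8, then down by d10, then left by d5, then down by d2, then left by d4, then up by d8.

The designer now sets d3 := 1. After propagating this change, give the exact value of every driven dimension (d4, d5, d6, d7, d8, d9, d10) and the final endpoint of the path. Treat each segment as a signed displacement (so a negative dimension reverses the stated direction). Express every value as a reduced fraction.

Apply edit: d3 := 1
  d4 = d3*5 - d2/4 - d1/5 = 1
  d5 = d1/4 + d4 = 7/2
  d6 = d1 - d5 = 13/2
  d7 = d2*3 - d5 - d3 = 39/2
  d8 = d4 - d7*3 = -115/2
  d9 = d1 - d4 = 9
  d10 = d4*2 = 2
Walk from origin (0, 0):
  seg 1: up by d9 = 9 → (0, 9)
  seg 2: down by d8 = -115/2 → (0, 133/2)
  seg 3: right by d8 = -115/2 → (-115/2, 133/2)
  seg 4: down by d10 = 2 → (-115/2, 129/2)
  seg 5: left by d5 = 7/2 → (-61, 129/2)
  seg 6: down by d2 = 8 → (-61, 113/2)
  seg 7: left by d4 = 1 → (-62, 113/2)
  seg 8: up by d8 = -115/2 → (-62, -1)

d4 = 1
d5 = 7/2
d6 = 13/2
d7 = 39/2
d8 = -115/2
d9 = 9
d10 = 2
endpoint = (-62, -1)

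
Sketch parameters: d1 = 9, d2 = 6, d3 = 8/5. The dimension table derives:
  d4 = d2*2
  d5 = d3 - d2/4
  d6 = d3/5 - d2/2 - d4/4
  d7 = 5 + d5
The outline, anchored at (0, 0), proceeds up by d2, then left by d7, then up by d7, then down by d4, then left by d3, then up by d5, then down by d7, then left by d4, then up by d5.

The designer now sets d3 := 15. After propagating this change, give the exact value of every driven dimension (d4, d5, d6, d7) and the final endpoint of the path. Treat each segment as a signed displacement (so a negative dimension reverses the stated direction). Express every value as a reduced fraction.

Apply edit: d3 := 15
  d4 = d2*2 = 12
  d5 = d3 - d2/4 = 27/2
  d6 = d3/5 - d2/2 - d4/4 = -3
  d7 = 5 + d5 = 37/2
Walk from origin (0, 0):
  seg 1: up by d2 = 6 → (0, 6)
  seg 2: left by d7 = 37/2 → (-37/2, 6)
  seg 3: up by d7 = 37/2 → (-37/2, 49/2)
  seg 4: down by d4 = 12 → (-37/2, 25/2)
  seg 5: left by d3 = 15 → (-67/2, 25/2)
  seg 6: up by d5 = 27/2 → (-67/2, 26)
  seg 7: down by d7 = 37/2 → (-67/2, 15/2)
  seg 8: left by d4 = 12 → (-91/2, 15/2)
  seg 9: up by d5 = 27/2 → (-91/2, 21)

d4 = 12
d5 = 27/2
d6 = -3
d7 = 37/2
endpoint = (-91/2, 21)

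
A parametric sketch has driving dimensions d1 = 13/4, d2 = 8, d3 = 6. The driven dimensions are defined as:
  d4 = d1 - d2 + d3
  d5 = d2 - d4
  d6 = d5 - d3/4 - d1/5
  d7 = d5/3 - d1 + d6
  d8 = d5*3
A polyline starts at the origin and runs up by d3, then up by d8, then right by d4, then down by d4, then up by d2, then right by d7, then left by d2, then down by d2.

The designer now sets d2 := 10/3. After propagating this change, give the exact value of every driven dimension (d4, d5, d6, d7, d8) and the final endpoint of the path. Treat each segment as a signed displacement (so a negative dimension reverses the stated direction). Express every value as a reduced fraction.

d4 = 71/12
d5 = -31/12
d6 = -71/15
d7 = -398/45
d8 = -31/4
endpoint = (-1127/180, -23/3)

Apply edit: d2 := 10/3
  d4 = d1 - d2 + d3 = 71/12
  d5 = d2 - d4 = -31/12
  d6 = d5 - d3/4 - d1/5 = -71/15
  d7 = d5/3 - d1 + d6 = -398/45
  d8 = d5*3 = -31/4
Walk from origin (0, 0):
  seg 1: up by d3 = 6 → (0, 6)
  seg 2: up by d8 = -31/4 → (0, -7/4)
  seg 3: right by d4 = 71/12 → (71/12, -7/4)
  seg 4: down by d4 = 71/12 → (71/12, -23/3)
  seg 5: up by d2 = 10/3 → (71/12, -13/3)
  seg 6: right by d7 = -398/45 → (-527/180, -13/3)
  seg 7: left by d2 = 10/3 → (-1127/180, -13/3)
  seg 8: down by d2 = 10/3 → (-1127/180, -23/3)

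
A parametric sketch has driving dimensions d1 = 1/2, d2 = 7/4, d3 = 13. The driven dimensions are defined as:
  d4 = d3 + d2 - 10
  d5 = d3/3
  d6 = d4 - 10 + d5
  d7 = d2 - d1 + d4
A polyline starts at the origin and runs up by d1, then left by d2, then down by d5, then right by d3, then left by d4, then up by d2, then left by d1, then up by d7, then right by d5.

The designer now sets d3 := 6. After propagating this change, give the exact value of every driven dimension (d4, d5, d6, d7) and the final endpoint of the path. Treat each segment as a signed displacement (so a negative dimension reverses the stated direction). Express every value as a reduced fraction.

d4 = -9/4
d5 = 2
d6 = -41/4
d7 = -1
endpoint = (8, -3/4)

Apply edit: d3 := 6
  d4 = d3 + d2 - 10 = -9/4
  d5 = d3/3 = 2
  d6 = d4 - 10 + d5 = -41/4
  d7 = d2 - d1 + d4 = -1
Walk from origin (0, 0):
  seg 1: up by d1 = 1/2 → (0, 1/2)
  seg 2: left by d2 = 7/4 → (-7/4, 1/2)
  seg 3: down by d5 = 2 → (-7/4, -3/2)
  seg 4: right by d3 = 6 → (17/4, -3/2)
  seg 5: left by d4 = -9/4 → (13/2, -3/2)
  seg 6: up by d2 = 7/4 → (13/2, 1/4)
  seg 7: left by d1 = 1/2 → (6, 1/4)
  seg 8: up by d7 = -1 → (6, -3/4)
  seg 9: right by d5 = 2 → (8, -3/4)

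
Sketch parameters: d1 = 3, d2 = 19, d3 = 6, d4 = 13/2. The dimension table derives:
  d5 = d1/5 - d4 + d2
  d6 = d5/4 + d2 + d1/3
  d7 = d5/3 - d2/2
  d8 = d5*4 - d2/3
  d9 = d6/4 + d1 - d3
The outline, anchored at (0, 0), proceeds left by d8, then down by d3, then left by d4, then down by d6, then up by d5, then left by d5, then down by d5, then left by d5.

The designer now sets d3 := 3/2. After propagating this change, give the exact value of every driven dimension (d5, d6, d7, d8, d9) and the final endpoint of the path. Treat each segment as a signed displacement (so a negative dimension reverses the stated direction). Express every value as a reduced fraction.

Apply edit: d3 := 3/2
  d5 = d1/5 - d4 + d2 = 131/10
  d6 = d5/4 + d2 + d1/3 = 931/40
  d7 = d5/3 - d2/2 = -77/15
  d8 = d5*4 - d2/3 = 691/15
  d9 = d6/4 + d1 - d3 = 1171/160
Walk from origin (0, 0):
  seg 1: left by d8 = 691/15 → (-691/15, 0)
  seg 2: down by d3 = 3/2 → (-691/15, -3/2)
  seg 3: left by d4 = 13/2 → (-1577/30, -3/2)
  seg 4: down by d6 = 931/40 → (-1577/30, -991/40)
  seg 5: up by d5 = 131/10 → (-1577/30, -467/40)
  seg 6: left by d5 = 131/10 → (-197/3, -467/40)
  seg 7: down by d5 = 131/10 → (-197/3, -991/40)
  seg 8: left by d5 = 131/10 → (-2363/30, -991/40)

d5 = 131/10
d6 = 931/40
d7 = -77/15
d8 = 691/15
d9 = 1171/160
endpoint = (-2363/30, -991/40)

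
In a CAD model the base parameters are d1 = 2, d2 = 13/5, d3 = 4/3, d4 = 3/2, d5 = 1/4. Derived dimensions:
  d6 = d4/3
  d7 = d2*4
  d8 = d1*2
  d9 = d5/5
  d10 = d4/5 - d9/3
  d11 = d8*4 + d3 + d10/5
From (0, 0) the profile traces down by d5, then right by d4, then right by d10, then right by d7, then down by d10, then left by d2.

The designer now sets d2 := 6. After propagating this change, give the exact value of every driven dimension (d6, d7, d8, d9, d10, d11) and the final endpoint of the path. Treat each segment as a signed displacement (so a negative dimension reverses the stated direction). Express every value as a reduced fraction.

d6 = 1/2
d7 = 24
d8 = 4
d9 = 1/20
d10 = 17/60
d11 = 1739/100
endpoint = (1187/60, -8/15)

Apply edit: d2 := 6
  d6 = d4/3 = 1/2
  d7 = d2*4 = 24
  d8 = d1*2 = 4
  d9 = d5/5 = 1/20
  d10 = d4/5 - d9/3 = 17/60
  d11 = d8*4 + d3 + d10/5 = 1739/100
Walk from origin (0, 0):
  seg 1: down by d5 = 1/4 → (0, -1/4)
  seg 2: right by d4 = 3/2 → (3/2, -1/4)
  seg 3: right by d10 = 17/60 → (107/60, -1/4)
  seg 4: right by d7 = 24 → (1547/60, -1/4)
  seg 5: down by d10 = 17/60 → (1547/60, -8/15)
  seg 6: left by d2 = 6 → (1187/60, -8/15)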